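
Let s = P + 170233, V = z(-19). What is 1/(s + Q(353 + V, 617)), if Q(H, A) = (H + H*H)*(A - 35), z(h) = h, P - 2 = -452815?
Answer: 1/64837400 ≈ 1.5423e-8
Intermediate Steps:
P = -452813 (P = 2 - 452815 = -452813)
V = -19
Q(H, A) = (-35 + A)*(H + H²) (Q(H, A) = (H + H²)*(-35 + A) = (-35 + A)*(H + H²))
s = -282580 (s = -452813 + 170233 = -282580)
1/(s + Q(353 + V, 617)) = 1/(-282580 + (353 - 19)*(-35 + 617 - 35*(353 - 19) + 617*(353 - 19))) = 1/(-282580 + 334*(-35 + 617 - 35*334 + 617*334)) = 1/(-282580 + 334*(-35 + 617 - 11690 + 206078)) = 1/(-282580 + 334*194970) = 1/(-282580 + 65119980) = 1/64837400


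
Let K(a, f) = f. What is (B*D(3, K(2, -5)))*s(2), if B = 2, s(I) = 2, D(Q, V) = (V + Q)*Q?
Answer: -24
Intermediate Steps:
D(Q, V) = Q*(Q + V) (D(Q, V) = (Q + V)*Q = Q*(Q + V))
(B*D(3, K(2, -5)))*s(2) = (2*(3*(3 - 5)))*2 = (2*(3*(-2)))*2 = (2*(-6))*2 = -12*2 = -24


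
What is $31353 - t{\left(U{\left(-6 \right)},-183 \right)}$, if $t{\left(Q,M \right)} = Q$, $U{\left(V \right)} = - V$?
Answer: $31347$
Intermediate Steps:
$31353 - t{\left(U{\left(-6 \right)},-183 \right)} = 31353 - \left(-1\right) \left(-6\right) = 31353 - 6 = 31347$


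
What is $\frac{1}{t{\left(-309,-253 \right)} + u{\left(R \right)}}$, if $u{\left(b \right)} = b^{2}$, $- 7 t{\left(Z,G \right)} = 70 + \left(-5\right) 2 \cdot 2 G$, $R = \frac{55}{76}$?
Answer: $- \frac{40432}{29609705} \approx -0.0013655$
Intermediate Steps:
$R = \frac{55}{76}$ ($R = 55 \cdot \frac{1}{76} = \frac{55}{76} \approx 0.72368$)
$t{\left(Z,G \right)} = -10 + \frac{20 G}{7}$ ($t{\left(Z,G \right)} = - \frac{70 + \left(-5\right) 2 \cdot 2 G}{7} = - \frac{70 - 10 \cdot 2 G}{7} = - \frac{70 - 20 G}{7} = -10 + \frac{20 G}{7}$)
$\frac{1}{t{\left(-309,-253 \right)} + u{\left(R \right)}} = \frac{1}{\left(-10 + \frac{20}{7} \left(-253\right)\right) + \left(\frac{55}{76}\right)^{2}} = \frac{1}{\left(-10 - \frac{5060}{7}\right) + \frac{3025}{5776}} = \frac{1}{- \frac{5130}{7} + \frac{3025}{5776}} = \frac{1}{- \frac{29609705}{40432}} = - \frac{40432}{29609705}$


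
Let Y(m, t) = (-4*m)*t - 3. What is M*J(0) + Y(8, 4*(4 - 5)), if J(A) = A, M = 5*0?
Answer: 125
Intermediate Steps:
M = 0
Y(m, t) = -3 - 4*m*t (Y(m, t) = -4*m*t - 3 = -3 - 4*m*t)
M*J(0) + Y(8, 4*(4 - 5)) = 0*0 + (-3 - 4*8*4*(4 - 5)) = 0 + (-3 - 4*8*4*(-1)) = 0 + (-3 - 4*8*(-4)) = 0 + (-3 + 128) = 0 + 125 = 125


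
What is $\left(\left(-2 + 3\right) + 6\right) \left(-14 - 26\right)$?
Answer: $-280$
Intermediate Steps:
$\left(\left(-2 + 3\right) + 6\right) \left(-14 - 26\right) = \left(1 + 6\right) \left(-40\right) = 7 \left(-40\right) = -280$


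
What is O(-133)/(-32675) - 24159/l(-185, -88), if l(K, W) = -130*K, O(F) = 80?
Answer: -31652773/31433350 ≈ -1.0070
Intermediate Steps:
O(-133)/(-32675) - 24159/l(-185, -88) = 80/(-32675) - 24159/((-130*(-185))) = 80*(-1/32675) - 24159/24050 = -16/6535 - 24159*1/24050 = -16/6535 - 24159/24050 = -31652773/31433350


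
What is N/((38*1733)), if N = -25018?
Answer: -12509/32927 ≈ -0.37990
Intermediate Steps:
N/((38*1733)) = -25018/(38*1733) = -25018/65854 = -25018*1/65854 = -12509/32927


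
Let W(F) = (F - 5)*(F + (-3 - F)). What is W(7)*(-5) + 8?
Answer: 38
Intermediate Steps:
W(F) = 15 - 3*F (W(F) = (-5 + F)*(-3) = 15 - 3*F)
W(7)*(-5) + 8 = (15 - 3*7)*(-5) + 8 = (15 - 21)*(-5) + 8 = -6*(-5) + 8 = 30 + 8 = 38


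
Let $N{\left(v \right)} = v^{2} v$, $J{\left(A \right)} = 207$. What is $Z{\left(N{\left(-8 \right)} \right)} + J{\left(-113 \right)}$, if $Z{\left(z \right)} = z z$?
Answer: $262351$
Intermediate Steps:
$N{\left(v \right)} = v^{3}$
$Z{\left(z \right)} = z^{2}$
$Z{\left(N{\left(-8 \right)} \right)} + J{\left(-113 \right)} = \left(\left(-8\right)^{3}\right)^{2} + 207 = \left(-512\right)^{2} + 207 = 262144 + 207 = 262351$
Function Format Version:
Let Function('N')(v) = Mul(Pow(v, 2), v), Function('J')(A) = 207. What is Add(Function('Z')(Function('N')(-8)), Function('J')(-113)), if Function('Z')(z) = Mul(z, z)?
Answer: 262351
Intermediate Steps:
Function('N')(v) = Pow(v, 3)
Function('Z')(z) = Pow(z, 2)
Add(Function('Z')(Function('N')(-8)), Function('J')(-113)) = Add(Pow(Pow(-8, 3), 2), 207) = Add(Pow(-512, 2), 207) = Add(262144, 207) = 262351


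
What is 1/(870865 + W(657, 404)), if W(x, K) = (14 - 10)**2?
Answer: 1/870881 ≈ 1.1483e-6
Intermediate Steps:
W(x, K) = 16 (W(x, K) = 4**2 = 16)
1/(870865 + W(657, 404)) = 1/(870865 + 16) = 1/870881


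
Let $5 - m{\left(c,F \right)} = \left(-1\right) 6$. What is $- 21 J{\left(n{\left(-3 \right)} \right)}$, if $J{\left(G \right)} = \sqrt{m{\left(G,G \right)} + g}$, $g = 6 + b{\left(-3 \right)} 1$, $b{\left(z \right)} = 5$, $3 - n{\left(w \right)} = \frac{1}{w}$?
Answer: $- 21 \sqrt{22} \approx -98.499$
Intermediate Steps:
$n{\left(w \right)} = 3 - \frac{1}{w}$
$g = 11$ ($g = 6 + 5 \cdot 1 = 6 + 5 = 11$)
$m{\left(c,F \right)} = 11$ ($m{\left(c,F \right)} = 5 - \left(-1\right) 6 = 5 - -6 = 5 + 6 = 11$)
$J{\left(G \right)} = \sqrt{22}$ ($J{\left(G \right)} = \sqrt{11 + 11} = \sqrt{22}$)
$- 21 J{\left(n{\left(-3 \right)} \right)} = - 21 \sqrt{22}$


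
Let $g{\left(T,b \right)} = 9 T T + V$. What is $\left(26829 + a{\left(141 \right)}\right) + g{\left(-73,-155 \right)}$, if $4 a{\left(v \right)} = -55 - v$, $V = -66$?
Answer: $74675$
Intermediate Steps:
$a{\left(v \right)} = - \frac{55}{4} - \frac{v}{4}$ ($a{\left(v \right)} = \frac{-55 - v}{4} = - \frac{55}{4} - \frac{v}{4}$)
$g{\left(T,b \right)} = -66 + 9 T^{2}$ ($g{\left(T,b \right)} = 9 T T - 66 = 9 T^{2} - 66 = -66 + 9 T^{2}$)
$\left(26829 + a{\left(141 \right)}\right) + g{\left(-73,-155 \right)} = \left(26829 - 49\right) - \left(66 - 9 \left(-73\right)^{2}\right) = \left(26829 - 49\right) + \left(-66 + 9 \cdot 5329\right) = \left(26829 - 49\right) + \left(-66 + 47961\right) = 26780 + 47895 = 74675$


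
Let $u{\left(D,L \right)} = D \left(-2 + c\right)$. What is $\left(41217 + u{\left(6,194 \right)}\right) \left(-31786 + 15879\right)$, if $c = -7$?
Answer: $-654779841$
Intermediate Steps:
$u{\left(D,L \right)} = - 9 D$ ($u{\left(D,L \right)} = D \left(-2 - 7\right) = D \left(-9\right) = - 9 D$)
$\left(41217 + u{\left(6,194 \right)}\right) \left(-31786 + 15879\right) = \left(41217 - 54\right) \left(-31786 + 15879\right) = \left(41217 - 54\right) \left(-15907\right) = 41163 \left(-15907\right) = -654779841$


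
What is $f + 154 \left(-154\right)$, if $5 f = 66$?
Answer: $- \frac{118514}{5} \approx -23703.0$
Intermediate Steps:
$f = \frac{66}{5}$ ($f = \frac{1}{5} \cdot 66 = \frac{66}{5} \approx 13.2$)
$f + 154 \left(-154\right) = \frac{66}{5} + 154 \left(-154\right) = \frac{66}{5} - 23716 = - \frac{118514}{5}$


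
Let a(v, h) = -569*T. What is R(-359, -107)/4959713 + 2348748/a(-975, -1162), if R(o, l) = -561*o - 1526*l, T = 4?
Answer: -2912071493842/2822076697 ≈ -1031.9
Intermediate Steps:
R(o, l) = -1526*l - 561*o
a(v, h) = -2276 (a(v, h) = -569*4 = -2276)
R(-359, -107)/4959713 + 2348748/a(-975, -1162) = (-1526*(-107) - 561*(-359))/4959713 + 2348748/(-2276) = (163282 + 201399)*(1/4959713) + 2348748*(-1/2276) = 364681*(1/4959713) - 587187/569 = 364681/4959713 - 587187/569 = -2912071493842/2822076697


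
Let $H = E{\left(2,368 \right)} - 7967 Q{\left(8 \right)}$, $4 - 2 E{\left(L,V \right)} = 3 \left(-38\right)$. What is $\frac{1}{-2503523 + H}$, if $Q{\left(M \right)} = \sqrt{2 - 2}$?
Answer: $- \frac{1}{2503464} \approx -3.9945 \cdot 10^{-7}$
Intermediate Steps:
$Q{\left(M \right)} = 0$ ($Q{\left(M \right)} = \sqrt{0} = 0$)
$E{\left(L,V \right)} = 59$ ($E{\left(L,V \right)} = 2 - \frac{3 \left(-38\right)}{2} = 2 - -57 = 2 + 57 = 59$)
$H = 59$ ($H = 59 - 0 = 59 + 0 = 59$)
$\frac{1}{-2503523 + H} = \frac{1}{-2503523 + 59} = \frac{1}{-2503464} = - \frac{1}{2503464}$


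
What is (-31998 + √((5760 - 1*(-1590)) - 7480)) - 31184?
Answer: -63182 + I*√130 ≈ -63182.0 + 11.402*I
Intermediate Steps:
(-31998 + √((5760 - 1*(-1590)) - 7480)) - 31184 = (-31998 + √((5760 + 1590) - 7480)) - 31184 = (-31998 + √(7350 - 7480)) - 31184 = (-31998 + √(-130)) - 31184 = (-31998 + I*√130) - 31184 = -63182 + I*√130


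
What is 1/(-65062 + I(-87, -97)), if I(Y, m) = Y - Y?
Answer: -1/65062 ≈ -1.5370e-5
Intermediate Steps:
I(Y, m) = 0
1/(-65062 + I(-87, -97)) = 1/(-65062 + 0) = 1/(-65062) = -1/65062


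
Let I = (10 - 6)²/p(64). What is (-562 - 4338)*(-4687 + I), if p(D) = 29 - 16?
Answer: 298483500/13 ≈ 2.2960e+7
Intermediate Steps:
p(D) = 13
I = 16/13 (I = (10 - 6)²/13 = 4²*(1/13) = 16*(1/13) = 16/13 ≈ 1.2308)
(-562 - 4338)*(-4687 + I) = (-562 - 4338)*(-4687 + 16/13) = -4900*(-60915/13) = 298483500/13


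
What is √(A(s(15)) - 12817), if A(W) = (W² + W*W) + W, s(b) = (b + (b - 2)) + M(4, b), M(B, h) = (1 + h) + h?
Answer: 6*I*√161 ≈ 76.131*I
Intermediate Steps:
M(B, h) = 1 + 2*h
s(b) = -1 + 4*b (s(b) = (b + (b - 2)) + (1 + 2*b) = (b + (-2 + b)) + (1 + 2*b) = (-2 + 2*b) + (1 + 2*b) = -1 + 4*b)
A(W) = W + 2*W² (A(W) = (W² + W²) + W = 2*W² + W = W + 2*W²)
√(A(s(15)) - 12817) = √((-1 + 4*15)*(1 + 2*(-1 + 4*15)) - 12817) = √((-1 + 60)*(1 + 2*(-1 + 60)) - 12817) = √(59*(1 + 2*59) - 12817) = √(59*(1 + 118) - 12817) = √(59*119 - 12817) = √(7021 - 12817) = √(-5796) = 6*I*√161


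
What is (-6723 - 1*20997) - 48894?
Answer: -76614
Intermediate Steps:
(-6723 - 1*20997) - 48894 = (-6723 - 20997) - 48894 = -27720 - 48894 = -76614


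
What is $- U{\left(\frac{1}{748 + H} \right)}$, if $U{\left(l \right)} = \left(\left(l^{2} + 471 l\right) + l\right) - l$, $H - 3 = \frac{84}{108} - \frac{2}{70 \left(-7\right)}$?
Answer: $- \frac{1721595675870}{2747899667041} \approx -0.62651$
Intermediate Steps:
$H = \frac{8339}{2205}$ ($H = 3 + \left(\frac{84}{108} - \frac{2}{70 \left(-7\right)}\right) = 3 + \left(84 \cdot \frac{1}{108} - \frac{2}{-490}\right) = 3 + \left(\frac{7}{9} - - \frac{1}{245}\right) = 3 + \left(\frac{7}{9} + \frac{1}{245}\right) = 3 + \frac{1724}{2205} = \frac{8339}{2205} \approx 3.7819$)
$U{\left(l \right)} = l^{2} + 471 l$ ($U{\left(l \right)} = \left(l^{2} + 472 l\right) - l = l^{2} + 471 l$)
$- U{\left(\frac{1}{748 + H} \right)} = - \frac{471 + \frac{1}{748 + \frac{8339}{2205}}}{748 + \frac{8339}{2205}} = - \frac{471 + \frac{1}{\frac{1657679}{2205}}}{\frac{1657679}{2205}} = - \frac{2205 \left(471 + \frac{2205}{1657679}\right)}{1657679} = - \frac{2205 \cdot 780769014}{1657679 \cdot 1657679} = \left(-1\right) \frac{1721595675870}{2747899667041} = - \frac{1721595675870}{2747899667041}$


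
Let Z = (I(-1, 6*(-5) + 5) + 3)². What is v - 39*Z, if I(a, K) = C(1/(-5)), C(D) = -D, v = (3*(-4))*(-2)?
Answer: -9384/25 ≈ -375.36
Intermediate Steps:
v = 24 (v = -12*(-2) = 24)
I(a, K) = ⅕ (I(a, K) = -1/(-5) = -1*(-⅕) = ⅕)
Z = 256/25 (Z = (⅕ + 3)² = (16/5)² = 256/25 ≈ 10.240)
v - 39*Z = 24 - 39*256/25 = 24 - 9984/25 = -9384/25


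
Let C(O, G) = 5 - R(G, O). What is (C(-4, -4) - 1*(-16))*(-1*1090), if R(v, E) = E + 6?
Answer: -20710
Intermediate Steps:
R(v, E) = 6 + E
C(O, G) = -1 - O (C(O, G) = 5 - (6 + O) = 5 + (-6 - O) = -1 - O)
(C(-4, -4) - 1*(-16))*(-1*1090) = ((-1 - 1*(-4)) - 1*(-16))*(-1*1090) = ((-1 + 4) + 16)*(-1090) = (3 + 16)*(-1090) = 19*(-1090) = -20710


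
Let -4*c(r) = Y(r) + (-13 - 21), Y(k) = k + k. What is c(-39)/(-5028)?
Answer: -7/1257 ≈ -0.0055688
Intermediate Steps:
Y(k) = 2*k
c(r) = 17/2 - r/2 (c(r) = -(2*r + (-13 - 21))/4 = -(2*r - 34)/4 = -(-34 + 2*r)/4 = 17/2 - r/2)
c(-39)/(-5028) = (17/2 - ½*(-39))/(-5028) = (17/2 + 39/2)*(-1/5028) = 28*(-1/5028) = -7/1257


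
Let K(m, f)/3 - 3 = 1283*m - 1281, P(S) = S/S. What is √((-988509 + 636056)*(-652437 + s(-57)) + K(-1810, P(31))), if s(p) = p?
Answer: √229966497258 ≈ 4.7955e+5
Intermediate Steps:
P(S) = 1
K(m, f) = -3834 + 3849*m (K(m, f) = 9 + 3*(1283*m - 1281) = 9 + 3*(-1281 + 1283*m) = 9 + (-3843 + 3849*m) = -3834 + 3849*m)
√((-988509 + 636056)*(-652437 + s(-57)) + K(-1810, P(31))) = √((-988509 + 636056)*(-652437 - 57) + (-3834 + 3849*(-1810))) = √(-352453*(-652494) + (-3834 - 6966690)) = √(229973467782 - 6970524) = √229966497258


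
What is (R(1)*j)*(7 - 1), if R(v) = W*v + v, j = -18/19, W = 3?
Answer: -432/19 ≈ -22.737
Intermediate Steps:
j = -18/19 (j = -18*1/19 = -18/19 ≈ -0.94737)
R(v) = 4*v (R(v) = 3*v + v = 4*v)
(R(1)*j)*(7 - 1) = ((4*1)*(-18/19))*(7 - 1) = (4*(-18/19))*6 = -72/19*6 = -432/19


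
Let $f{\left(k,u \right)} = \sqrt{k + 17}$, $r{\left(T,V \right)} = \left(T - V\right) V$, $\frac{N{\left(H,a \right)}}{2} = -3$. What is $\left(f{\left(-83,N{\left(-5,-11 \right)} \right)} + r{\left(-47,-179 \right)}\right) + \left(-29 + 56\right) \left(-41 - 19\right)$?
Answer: $-25248 + i \sqrt{66} \approx -25248.0 + 8.124 i$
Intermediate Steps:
$N{\left(H,a \right)} = -6$ ($N{\left(H,a \right)} = 2 \left(-3\right) = -6$)
$r{\left(T,V \right)} = V \left(T - V\right)$
$f{\left(k,u \right)} = \sqrt{17 + k}$
$\left(f{\left(-83,N{\left(-5,-11 \right)} \right)} + r{\left(-47,-179 \right)}\right) + \left(-29 + 56\right) \left(-41 - 19\right) = \left(\sqrt{17 - 83} - 179 \left(-47 - -179\right)\right) + \left(-29 + 56\right) \left(-41 - 19\right) = \left(\sqrt{-66} - 179 \left(-47 + 179\right)\right) + 27 \left(-60\right) = \left(i \sqrt{66} - 23628\right) - 1620 = \left(-23628 + i \sqrt{66}\right) - 1620 = -25248 + i \sqrt{66}$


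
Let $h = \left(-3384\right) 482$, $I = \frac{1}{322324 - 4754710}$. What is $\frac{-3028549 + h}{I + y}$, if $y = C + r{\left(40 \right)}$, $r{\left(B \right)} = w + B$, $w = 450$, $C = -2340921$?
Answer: $\frac{20653309803882}{10373693598367} \approx 1.9909$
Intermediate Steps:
$I = - \frac{1}{4432386}$ ($I = \frac{1}{-4432386} = - \frac{1}{4432386} \approx -2.2561 \cdot 10^{-7}$)
$h = -1631088$
$r{\left(B \right)} = 450 + B$
$y = -2340431$ ($y = -2340921 + \left(450 + 40\right) = -2340921 + 490 = -2340431$)
$\frac{-3028549 + h}{I + y} = \frac{-3028549 - 1631088}{- \frac{1}{4432386} - 2340431} = - \frac{4659637}{- \frac{10373693598367}{4432386}} = \left(-4659637\right) \left(- \frac{4432386}{10373693598367}\right) = \frac{20653309803882}{10373693598367}$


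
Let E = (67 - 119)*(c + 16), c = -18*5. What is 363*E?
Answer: 1396824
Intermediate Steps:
c = -90 (c = -1*90 = -90)
E = 3848 (E = (67 - 119)*(-90 + 16) = -52*(-74) = 3848)
363*E = 363*3848 = 1396824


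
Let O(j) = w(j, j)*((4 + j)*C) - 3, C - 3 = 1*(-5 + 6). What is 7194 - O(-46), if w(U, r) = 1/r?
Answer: 165447/23 ≈ 7193.3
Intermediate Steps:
C = 4 (C = 3 + 1*(-5 + 6) = 3 + 1*1 = 3 + 1 = 4)
O(j) = -3 + (16 + 4*j)/j (O(j) = ((4 + j)*4)/j - 3 = (16 + 4*j)/j - 3 = -3 + (16 + 4*j)/j)
7194 - O(-46) = 7194 - (16 - 46)/(-46) = 7194 - (-1)*(-30)/46 = 7194 - 1*15/23 = 7194 - 15/23 = 165447/23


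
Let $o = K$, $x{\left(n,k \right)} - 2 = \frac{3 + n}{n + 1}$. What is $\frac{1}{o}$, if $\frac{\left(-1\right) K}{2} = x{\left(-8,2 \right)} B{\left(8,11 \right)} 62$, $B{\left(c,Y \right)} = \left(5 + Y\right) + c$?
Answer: $- \frac{7}{56544} \approx -0.0001238$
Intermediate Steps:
$x{\left(n,k \right)} = 2 + \frac{3 + n}{1 + n}$ ($x{\left(n,k \right)} = 2 + \frac{3 + n}{n + 1} = 2 + \frac{3 + n}{1 + n}$)
$B{\left(c,Y \right)} = 5 + Y + c$
$K = - \frac{56544}{7}$ ($K = - 2 \frac{5 + 3 \left(-8\right)}{1 - 8} \left(5 + 11 + 8\right) 62 = - 2 \frac{5 - 24}{-7} \cdot 24 \cdot 62 = - 2 \left(- \frac{1}{7}\right) \left(-19\right) 24 \cdot 62 = - 2 \cdot \frac{19}{7} \cdot 24 \cdot 62 = - 2 \cdot \frac{456}{7} \cdot 62 = \left(-2\right) \frac{28272}{7} = - \frac{56544}{7} \approx -8077.7$)
$o = - \frac{56544}{7} \approx -8077.7$
$\frac{1}{o} = \frac{1}{- \frac{56544}{7}} = - \frac{7}{56544}$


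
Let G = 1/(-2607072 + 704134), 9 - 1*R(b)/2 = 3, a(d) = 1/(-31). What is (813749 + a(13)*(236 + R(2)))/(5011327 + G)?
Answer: 1548498671058/9536244578725 ≈ 0.16238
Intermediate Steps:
a(d) = -1/31
R(b) = 12 (R(b) = 18 - 2*3 = 18 - 6 = 12)
G = -1/1902938 (G = 1/(-1902938) = -1/1902938 ≈ -5.2550e-7)
(813749 + a(13)*(236 + R(2)))/(5011327 + G) = (813749 - (236 + 12)/31)/(5011327 - 1/1902938) = (813749 - 1/31*248)/(9536244578725/1902938) = (813749 - 8)*(1902938/9536244578725) = 813741*(1902938/9536244578725) = 1548498671058/9536244578725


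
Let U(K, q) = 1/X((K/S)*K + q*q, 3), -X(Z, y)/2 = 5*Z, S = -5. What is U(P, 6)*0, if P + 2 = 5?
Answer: 0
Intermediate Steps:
P = 3 (P = -2 + 5 = 3)
X(Z, y) = -10*Z
U(K, q) = 1/(-10*q² + 2*K²) (U(K, q) = 1/(-10*((K/(-5))*K + q*q)) = 1/(-10*((K*(-⅕))*K + q²)) = 1/(-10*((-K/5)*K + q²)) = 1/(-10*(-K²/5 + q²)) = 1/(-10*(q² - K²/5)) = 1/(-10*q² + 2*K²))
U(P, 6)*0 = (1/(2*(3² - 5*6²)))*0 = (1/(2*(9 - 5*36)))*0 = (1/(2*(9 - 180)))*0 = ((½)/(-171))*0 = ((½)*(-1/171))*0 = -1/342*0 = 0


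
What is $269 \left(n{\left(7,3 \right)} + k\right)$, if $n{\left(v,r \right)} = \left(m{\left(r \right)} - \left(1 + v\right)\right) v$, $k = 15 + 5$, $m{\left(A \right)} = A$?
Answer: $-4035$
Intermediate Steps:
$k = 20$
$n{\left(v,r \right)} = v \left(-1 + r - v\right)$ ($n{\left(v,r \right)} = \left(r - \left(1 + v\right)\right) v = \left(-1 + r - v\right) v = v \left(-1 + r - v\right)$)
$269 \left(n{\left(7,3 \right)} + k\right) = 269 \left(7 \left(-1 + 3 - 7\right) + 20\right) = 269 \left(7 \left(-5\right) + 20\right) = 269 \left(-35 + 20\right) = 269 \left(-15\right) = -4035$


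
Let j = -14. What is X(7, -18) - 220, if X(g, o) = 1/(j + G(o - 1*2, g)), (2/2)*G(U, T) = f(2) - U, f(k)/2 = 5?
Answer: -3519/16 ≈ -219.94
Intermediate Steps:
f(k) = 10 (f(k) = 2*5 = 10)
G(U, T) = 10 - U
X(g, o) = 1/(-2 - o) (X(g, o) = 1/(-14 + (10 - (o - 1*2))) = 1/(-14 + (10 - (o - 2))) = 1/(-14 + (10 - (-2 + o))) = 1/(-14 + (10 + (2 - o))) = 1/(-14 + (12 - o)) = 1/(-2 - o))
X(7, -18) - 220 = -1/(2 - 18) - 220 = -1/(-16) - 220 = -1*(-1/16) - 220 = 1/16 - 220 = -3519/16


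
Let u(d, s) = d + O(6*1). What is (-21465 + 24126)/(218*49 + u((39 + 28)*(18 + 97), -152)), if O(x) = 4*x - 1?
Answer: 2661/18410 ≈ 0.14454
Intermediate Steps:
O(x) = -1 + 4*x
u(d, s) = 23 + d (u(d, s) = d + (-1 + 4*(6*1)) = d + (-1 + 4*6) = d + (-1 + 24) = d + 23 = 23 + d)
(-21465 + 24126)/(218*49 + u((39 + 28)*(18 + 97), -152)) = (-21465 + 24126)/(218*49 + (23 + (39 + 28)*(18 + 97))) = 2661/(10682 + (23 + 67*115)) = 2661/(10682 + (23 + 7705)) = 2661/(10682 + 7728) = 2661/18410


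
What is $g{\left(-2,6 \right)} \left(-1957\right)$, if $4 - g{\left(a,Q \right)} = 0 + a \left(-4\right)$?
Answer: $7828$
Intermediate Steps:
$g{\left(a,Q \right)} = 4 + 4 a$ ($g{\left(a,Q \right)} = 4 - \left(0 + a \left(-4\right)\right) = 4 - \left(0 - 4 a\right) = 4 - - 4 a = 4 + 4 a$)
$g{\left(-2,6 \right)} \left(-1957\right) = \left(4 + 4 \left(-2\right)\right) \left(-1957\right) = \left(4 - 8\right) \left(-1957\right) = \left(-4\right) \left(-1957\right) = 7828$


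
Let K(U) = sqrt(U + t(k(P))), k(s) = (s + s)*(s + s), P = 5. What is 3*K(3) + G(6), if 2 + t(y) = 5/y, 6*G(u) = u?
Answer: 1 + 3*sqrt(105)/10 ≈ 4.0741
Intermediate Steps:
G(u) = u/6
k(s) = 4*s**2 (k(s) = (2*s)*(2*s) = 4*s**2)
t(y) = -2 + 5/y
K(U) = sqrt(-39/20 + U) (K(U) = sqrt(U + (-2 + 5/((4*5**2)))) = sqrt(U + (-2 + 5/((4*25)))) = sqrt(U + (-2 + 5/100)) = sqrt(U + (-2 + 5*(1/100))) = sqrt(U + (-2 + 1/20)) = sqrt(U - 39/20) = sqrt(-39/20 + U))
3*K(3) + G(6) = 3*(sqrt(-195 + 100*3)/10) + (1/6)*6 = 3*(sqrt(-195 + 300)/10) + 1 = 3*(sqrt(105)/10) + 1 = 3*sqrt(105)/10 + 1 = 1 + 3*sqrt(105)/10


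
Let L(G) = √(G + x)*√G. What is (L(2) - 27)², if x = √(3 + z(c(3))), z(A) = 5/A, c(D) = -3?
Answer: (81 - 2*√3*√(3 + √3))²/9 ≈ 599.67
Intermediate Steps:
x = 2*√3/3 (x = √(3 + 5/(-3)) = √(3 + 5*(-⅓)) = √(3 - 5/3) = √(4/3) = 2*√3/3 ≈ 1.1547)
L(G) = √G*√(G + 2*√3/3) (L(G) = √(G + 2*√3/3)*√G = √G*√(G + 2*√3/3))
(L(2) - 27)² = (√3*√2*√(2*√3 + 3*2)/3 - 27)² = (√3*√2*√(2*√3 + 6)/3 - 27)² = (√3*√2*√(6 + 2*√3)/3 - 27)² = (√6*√(6 + 2*√3)/3 - 27)² = (-27 + √6*√(6 + 2*√3)/3)²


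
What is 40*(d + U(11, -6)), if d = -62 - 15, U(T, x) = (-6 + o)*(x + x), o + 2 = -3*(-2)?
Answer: -2120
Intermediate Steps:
o = 4 (o = -2 - 3*(-2) = -2 + 6 = 4)
U(T, x) = -4*x (U(T, x) = (-6 + 4)*(x + x) = -4*x)
d = -77
40*(d + U(11, -6)) = 40*(-77 - 4*(-6)) = 40*(-77 + 24) = 40*(-53) = -2120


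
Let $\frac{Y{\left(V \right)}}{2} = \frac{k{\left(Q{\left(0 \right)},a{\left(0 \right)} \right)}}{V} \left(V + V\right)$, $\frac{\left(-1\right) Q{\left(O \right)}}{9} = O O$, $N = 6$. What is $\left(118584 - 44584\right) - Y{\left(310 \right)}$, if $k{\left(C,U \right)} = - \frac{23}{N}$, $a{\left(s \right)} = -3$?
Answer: $\frac{222046}{3} \approx 74015.0$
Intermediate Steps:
$Q{\left(O \right)} = - 9 O^{2}$ ($Q{\left(O \right)} = - 9 O O = - 9 O^{2}$)
$k{\left(C,U \right)} = - \frac{23}{6}$
$Y{\left(V \right)} = - \frac{46}{3}$ ($Y{\left(V \right)} = 2 - \frac{23}{6 V} \left(V + V\right) = 2 - \frac{23}{6 V} 2 V = 2 \left(- \frac{23}{3}\right) = - \frac{46}{3}$)
$\left(118584 - 44584\right) - Y{\left(310 \right)} = \left(118584 - 44584\right) - - \frac{46}{3} = 74000 + \frac{46}{3} = \frac{222046}{3}$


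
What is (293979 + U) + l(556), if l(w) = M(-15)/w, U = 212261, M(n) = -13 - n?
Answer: 140734721/278 ≈ 5.0624e+5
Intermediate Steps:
l(w) = 2/w (l(w) = (-13 - 1*(-15))/w = (-13 + 15)/w = 2/w)
(293979 + U) + l(556) = (293979 + 212261) + 2/556 = 506240 + 2*(1/556) = 506240 + 1/278 = 140734721/278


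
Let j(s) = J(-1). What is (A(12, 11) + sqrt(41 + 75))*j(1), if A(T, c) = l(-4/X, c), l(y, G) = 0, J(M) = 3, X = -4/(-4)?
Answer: 6*sqrt(29) ≈ 32.311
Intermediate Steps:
X = 1 (X = -4*(-1/4) = 1)
j(s) = 3
A(T, c) = 0
(A(12, 11) + sqrt(41 + 75))*j(1) = (0 + sqrt(41 + 75))*3 = (0 + sqrt(116))*3 = (0 + 2*sqrt(29))*3 = (2*sqrt(29))*3 = 6*sqrt(29)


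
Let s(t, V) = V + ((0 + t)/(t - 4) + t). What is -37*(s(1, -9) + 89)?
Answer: -8954/3 ≈ -2984.7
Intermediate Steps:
s(t, V) = V + t + t/(-4 + t) (s(t, V) = V + (t/(-4 + t) + t) = V + (t + t/(-4 + t)) = V + t + t/(-4 + t))
-37*(s(1, -9) + 89) = -37*((1² - 4*(-9) - 3*1 - 9*1)/(-4 + 1) + 89) = -37*((1 + 36 - 3 - 9)/(-3) + 89) = -37*(-⅓*25 + 89) = -37*(-25/3 + 89) = -37*242/3 = -8954/3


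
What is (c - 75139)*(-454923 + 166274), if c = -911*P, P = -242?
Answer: -41947338627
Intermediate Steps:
c = 220462 (c = -911*(-242) = 220462)
(c - 75139)*(-454923 + 166274) = (220462 - 75139)*(-454923 + 166274) = 145323*(-288649) = -41947338627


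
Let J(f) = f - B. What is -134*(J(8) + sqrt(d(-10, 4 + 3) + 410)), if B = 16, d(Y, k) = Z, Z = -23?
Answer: 1072 - 402*sqrt(43) ≈ -1564.1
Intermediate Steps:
d(Y, k) = -23
J(f) = -16 + f (J(f) = f - 1*16 = f - 16 = -16 + f)
-134*(J(8) + sqrt(d(-10, 4 + 3) + 410)) = -134*((-16 + 8) + sqrt(-23 + 410)) = -134*(-8 + sqrt(387)) = -134*(-8 + 3*sqrt(43)) = 1072 - 402*sqrt(43)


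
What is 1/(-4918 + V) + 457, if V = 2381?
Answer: 1159408/2537 ≈ 457.00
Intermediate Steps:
1/(-4918 + V) + 457 = 1/(-4918 + 2381) + 457 = 1/(-2537) + 457 = -1/2537 + 457 = 1159408/2537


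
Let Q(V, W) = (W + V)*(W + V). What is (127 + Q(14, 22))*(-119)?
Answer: -169337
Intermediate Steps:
Q(V, W) = (V + W)**2 (Q(V, W) = (V + W)*(V + W) = (V + W)**2)
(127 + Q(14, 22))*(-119) = (127 + (14 + 22)**2)*(-119) = (127 + 36**2)*(-119) = (127 + 1296)*(-119) = 1423*(-119) = -169337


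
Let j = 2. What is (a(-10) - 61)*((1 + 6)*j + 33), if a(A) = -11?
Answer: -3384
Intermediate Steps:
(a(-10) - 61)*((1 + 6)*j + 33) = (-11 - 61)*((1 + 6)*2 + 33) = -72*(7*2 + 33) = -72*(14 + 33) = -72*47 = -3384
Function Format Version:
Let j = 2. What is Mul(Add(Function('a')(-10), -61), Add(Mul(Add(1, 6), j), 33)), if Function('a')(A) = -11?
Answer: -3384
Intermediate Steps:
Mul(Add(Function('a')(-10), -61), Add(Mul(Add(1, 6), j), 33)) = Mul(Add(-11, -61), Add(Mul(Add(1, 6), 2), 33)) = Mul(-72, Add(Mul(7, 2), 33)) = Mul(-72, Add(14, 33)) = Mul(-72, 47) = -3384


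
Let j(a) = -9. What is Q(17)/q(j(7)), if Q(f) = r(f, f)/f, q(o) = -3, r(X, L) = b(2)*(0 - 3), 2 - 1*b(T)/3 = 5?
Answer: -9/17 ≈ -0.52941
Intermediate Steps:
b(T) = -9 (b(T) = 6 - 3*5 = 6 - 15 = -9)
r(X, L) = 27 (r(X, L) = -9*(0 - 3) = -9*(-3) = 27)
Q(f) = 27/f
Q(17)/q(j(7)) = (27/17)/(-3) = (27*(1/17))*(-⅓) = (27/17)*(-⅓) = -9/17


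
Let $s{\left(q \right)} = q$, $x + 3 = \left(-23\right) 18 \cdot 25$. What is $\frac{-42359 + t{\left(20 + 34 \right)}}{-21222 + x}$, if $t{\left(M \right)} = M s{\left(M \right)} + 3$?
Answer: $\frac{7888}{6315} \approx 1.2491$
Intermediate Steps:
$x = -10353$ ($x = -3 + \left(-23\right) 18 \cdot 25 = -3 - 10350 = -10353$)
$t{\left(M \right)} = 3 + M^{2}$ ($t{\left(M \right)} = M M + 3 = M^{2} + 3 = 3 + M^{2}$)
$\frac{-42359 + t{\left(20 + 34 \right)}}{-21222 + x} = \frac{-42359 + \left(3 + \left(20 + 34\right)^{2}\right)}{-21222 - 10353} = \frac{-42359 + \left(3 + 54^{2}\right)}{-31575} = \left(-42359 + \left(3 + 2916\right)\right) \left(- \frac{1}{31575}\right) = \left(-42359 + 2919\right) \left(- \frac{1}{31575}\right) = \left(-39440\right) \left(- \frac{1}{31575}\right) = \frac{7888}{6315}$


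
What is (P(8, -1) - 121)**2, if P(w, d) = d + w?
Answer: 12996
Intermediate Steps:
(P(8, -1) - 121)**2 = ((-1 + 8) - 121)**2 = (7 - 121)**2 = (-114)**2 = 12996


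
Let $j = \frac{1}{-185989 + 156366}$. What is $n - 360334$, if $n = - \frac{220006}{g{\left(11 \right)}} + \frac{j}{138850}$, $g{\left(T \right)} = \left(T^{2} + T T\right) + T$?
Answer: $- \frac{34170773954109423}{94602531650} \approx -3.612 \cdot 10^{5}$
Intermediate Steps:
$g{\left(T \right)} = T + 2 T^{2}$ ($g{\left(T \right)} = \left(T^{2} + T^{2}\right) + T = 2 T^{2} + T = T + 2 T^{2}$)
$j = - \frac{1}{29623}$ ($j = \frac{1}{-29623} = - \frac{1}{29623} \approx -3.3758 \cdot 10^{-5}$)
$n = - \frac{82265314538323}{94602531650}$ ($n = - \frac{220006}{11 \left(1 + 2 \cdot 11\right)} - \frac{1}{29623 \cdot 138850} = - \frac{220006}{11 \left(1 + 22\right)} - \frac{1}{4113153550} = - \frac{220006}{11 \cdot 23} - \frac{1}{4113153550} = - \frac{220006}{253} - \frac{1}{4113153550} = - \frac{82265314538323}{94602531650} \approx -869.59$)
$n - 360334 = - \frac{82265314538323}{94602531650} - 360334 = - \frac{34170773954109423}{94602531650}$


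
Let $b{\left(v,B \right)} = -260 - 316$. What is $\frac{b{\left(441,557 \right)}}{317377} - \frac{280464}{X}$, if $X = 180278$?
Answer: $- \frac{44558331528}{28608045403} \approx -1.5575$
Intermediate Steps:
$b{\left(v,B \right)} = -576$
$\frac{b{\left(441,557 \right)}}{317377} - \frac{280464}{X} = - \frac{576}{317377} - \frac{280464}{180278} = \left(-576\right) \frac{1}{317377} - \frac{140232}{90139} = - \frac{576}{317377} - \frac{140232}{90139} = - \frac{44558331528}{28608045403}$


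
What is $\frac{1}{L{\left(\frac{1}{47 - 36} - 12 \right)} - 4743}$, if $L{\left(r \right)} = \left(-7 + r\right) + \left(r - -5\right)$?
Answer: $- \frac{11}{52457} \approx -0.0002097$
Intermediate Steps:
$L{\left(r \right)} = -2 + 2 r$ ($L{\left(r \right)} = \left(-7 + r\right) + \left(r + 5\right) = \left(-7 + r\right) + \left(5 + r\right) = -2 + 2 r$)
$\frac{1}{L{\left(\frac{1}{47 - 36} - 12 \right)} - 4743} = \frac{1}{\left(-2 + 2 \left(\frac{1}{47 - 36} - 12\right)\right) - 4743} = \frac{1}{\left(-2 + 2 \left(\frac{1}{11} - 12\right)\right) - 4743} = \frac{1}{\left(-2 + 2 \left(- \frac{131}{11}\right)\right) - 4743} = \frac{1}{\left(-2 - \frac{262}{11}\right) - 4743} = \frac{1}{- \frac{284}{11} - 4743} = \frac{1}{- \frac{52457}{11}} = - \frac{11}{52457}$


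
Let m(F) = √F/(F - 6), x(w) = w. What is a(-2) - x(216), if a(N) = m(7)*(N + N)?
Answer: -216 - 4*√7 ≈ -226.58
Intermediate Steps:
m(F) = √F/(-6 + F)
a(N) = 2*N*√7 (a(N) = (√7/(-6 + 7))*(N + N) = (√7/1)*(2*N) = (√7*1)*(2*N) = √7*(2*N) = 2*N*√7)
a(-2) - x(216) = 2*(-2)*√7 - 1*216 = -4*√7 - 216 = -216 - 4*√7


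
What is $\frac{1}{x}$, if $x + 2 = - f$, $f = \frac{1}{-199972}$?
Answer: $- \frac{199972}{399943} \approx -0.5$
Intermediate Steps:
$f = - \frac{1}{199972} \approx -5.0007 \cdot 10^{-6}$
$x = - \frac{399943}{199972}$ ($x = -2 - - \frac{1}{199972} = -2 + \frac{1}{199972} = - \frac{399943}{199972} \approx -2.0$)
$\frac{1}{x} = \frac{1}{- \frac{399943}{199972}} = - \frac{199972}{399943}$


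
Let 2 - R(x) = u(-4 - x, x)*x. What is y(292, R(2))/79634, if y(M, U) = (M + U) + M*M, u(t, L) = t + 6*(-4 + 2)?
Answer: 42797/39817 ≈ 1.0748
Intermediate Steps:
u(t, L) = -12 + t (u(t, L) = t + 6*(-2) = t - 12 = -12 + t)
R(x) = 2 - x*(-16 - x) (R(x) = 2 - (-12 + (-4 - x))*x = 2 - (-16 - x)*x = 2 - x*(-16 - x))
y(M, U) = M + U + M² (y(M, U) = (M + U) + M² = M + U + M²)
y(292, R(2))/79634 = (292 + (2 + 2*(16 + 2)) + 292²)/79634 = (292 + (2 + 2*18) + 85264)*(1/79634) = (292 + (2 + 36) + 85264)*(1/79634) = (292 + 38 + 85264)*(1/79634) = 85594*(1/79634) = 42797/39817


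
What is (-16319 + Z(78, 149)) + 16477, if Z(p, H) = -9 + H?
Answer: 298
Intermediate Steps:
(-16319 + Z(78, 149)) + 16477 = (-16319 + (-9 + 149)) + 16477 = (-16319 + 140) + 16477 = -16179 + 16477 = 298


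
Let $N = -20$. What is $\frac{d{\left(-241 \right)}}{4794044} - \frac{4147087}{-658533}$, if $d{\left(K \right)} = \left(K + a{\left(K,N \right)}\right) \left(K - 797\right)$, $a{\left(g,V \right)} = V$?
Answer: $\frac{323543967631}{50919938346} \approx 6.354$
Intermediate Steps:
$d{\left(K \right)} = \left(-797 + K\right) \left(-20 + K\right)$ ($d{\left(K \right)} = \left(K - 20\right) \left(K - 797\right) = \left(-20 + K\right) \left(-797 + K\right) = \left(-797 + K\right) \left(-20 + K\right)$)
$\frac{d{\left(-241 \right)}}{4794044} - \frac{4147087}{-658533} = \frac{15940 + \left(-241\right)^{2} - -196897}{4794044} - \frac{4147087}{-658533} = \left(15940 + 58081 + 196897\right) \frac{1}{4794044} - - \frac{133777}{21243} = 270918 \cdot \frac{1}{4794044} + \frac{133777}{21243} = \frac{135459}{2397022} + \frac{133777}{21243} = \frac{323543967631}{50919938346}$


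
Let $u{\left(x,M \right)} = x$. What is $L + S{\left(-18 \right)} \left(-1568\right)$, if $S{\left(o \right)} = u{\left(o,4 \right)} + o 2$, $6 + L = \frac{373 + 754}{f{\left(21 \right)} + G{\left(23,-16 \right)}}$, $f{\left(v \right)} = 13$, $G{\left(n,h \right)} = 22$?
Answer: $\frac{423491}{5} \approx 84698.0$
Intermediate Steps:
$L = \frac{131}{5}$ ($L = -6 + \frac{373 + 754}{13 + 22} = -6 + \frac{1127}{35} = -6 + 1127 \cdot \frac{1}{35} = -6 + \frac{161}{5} = \frac{131}{5} \approx 26.2$)
$S{\left(o \right)} = 3 o$ ($S{\left(o \right)} = o + o 2 = o + 2 o = 3 o$)
$L + S{\left(-18 \right)} \left(-1568\right) = \frac{131}{5} + 3 \left(-18\right) \left(-1568\right) = \frac{131}{5} - -84672 = \frac{131}{5} + 84672 = \frac{423491}{5}$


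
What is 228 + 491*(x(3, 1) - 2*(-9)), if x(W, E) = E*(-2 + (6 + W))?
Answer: 12503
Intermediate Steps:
x(W, E) = E*(4 + W)
228 + 491*(x(3, 1) - 2*(-9)) = 228 + 491*(1*(4 + 3) - 2*(-9)) = 228 + 491*(1*7 + 18) = 228 + 491*(7 + 18) = 228 + 491*25 = 228 + 12275 = 12503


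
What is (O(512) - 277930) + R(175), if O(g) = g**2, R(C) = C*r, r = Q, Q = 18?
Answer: -12636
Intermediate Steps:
r = 18
R(C) = 18*C (R(C) = C*18 = 18*C)
(O(512) - 277930) + R(175) = (512**2 - 277930) + 18*175 = (262144 - 277930) + 3150 = -15786 + 3150 = -12636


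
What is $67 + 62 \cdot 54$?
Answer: $3415$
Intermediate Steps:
$67 + 62 \cdot 54 = 67 + 3348 = 3415$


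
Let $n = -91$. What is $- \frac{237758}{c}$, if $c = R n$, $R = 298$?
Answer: $\frac{118879}{13559} \approx 8.7675$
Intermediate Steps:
$c = -27118$ ($c = 298 \left(-91\right) = -27118$)
$- \frac{237758}{c} = - \frac{237758}{-27118} = \left(-237758\right) \left(- \frac{1}{27118}\right) = \frac{118879}{13559}$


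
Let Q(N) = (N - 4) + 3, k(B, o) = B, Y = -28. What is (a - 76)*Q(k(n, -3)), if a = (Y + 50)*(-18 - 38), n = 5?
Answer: -5232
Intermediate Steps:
Q(N) = -1 + N (Q(N) = (-4 + N) + 3 = -1 + N)
a = -1232 (a = (-28 + 50)*(-18 - 38) = 22*(-56) = -1232)
(a - 76)*Q(k(n, -3)) = (-1232 - 76)*(-1 + 5) = -1308*4 = -5232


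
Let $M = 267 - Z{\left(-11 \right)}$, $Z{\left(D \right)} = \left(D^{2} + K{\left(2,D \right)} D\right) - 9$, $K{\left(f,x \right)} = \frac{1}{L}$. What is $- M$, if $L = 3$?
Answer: $- \frac{476}{3} \approx -158.67$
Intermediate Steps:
$K{\left(f,x \right)} = \frac{1}{3}$
$Z{\left(D \right)} = -9 + D^{2} + \frac{D}{3}$ ($Z{\left(D \right)} = \left(D^{2} + \frac{D}{3}\right) - 9 = -9 + D^{2} + \frac{D}{3}$)
$M = \frac{476}{3}$ ($M = 267 - \left(-9 + \left(-11\right)^{2} + \frac{1}{3} \left(-11\right)\right) = 267 - \left(-9 + 121 - \frac{11}{3}\right) = 267 - \frac{325}{3} = \frac{476}{3} \approx 158.67$)
$- M = \left(-1\right) \frac{476}{3} = - \frac{476}{3}$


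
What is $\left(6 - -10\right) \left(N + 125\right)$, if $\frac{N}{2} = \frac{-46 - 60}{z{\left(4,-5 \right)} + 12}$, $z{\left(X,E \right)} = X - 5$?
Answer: $\frac{18608}{11} \approx 1691.6$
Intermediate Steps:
$z{\left(X,E \right)} = -5 + X$
$N = - \frac{212}{11}$ ($N = 2 \frac{-46 - 60}{\left(-5 + 4\right) + 12} = 2 \left(- \frac{106}{-1 + 12}\right) = 2 \left(- \frac{106}{11}\right) = - \frac{212}{11} \approx -19.273$)
$\left(6 - -10\right) \left(N + 125\right) = \left(6 - -10\right) \left(- \frac{212}{11} + 125\right) = \left(6 + 10\right) \frac{1163}{11} = 16 \cdot \frac{1163}{11} = \frac{18608}{11}$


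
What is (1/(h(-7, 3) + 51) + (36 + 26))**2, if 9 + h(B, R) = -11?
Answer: 3697929/961 ≈ 3848.0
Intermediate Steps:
h(B, R) = -20 (h(B, R) = -9 - 11 = -20)
(1/(h(-7, 3) + 51) + (36 + 26))**2 = (1/(-20 + 51) + (36 + 26))**2 = (1/31 + 62)**2 = (1923/31)**2 = 3697929/961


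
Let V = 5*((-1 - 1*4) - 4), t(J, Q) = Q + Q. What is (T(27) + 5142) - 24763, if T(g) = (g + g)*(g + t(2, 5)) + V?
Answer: -17668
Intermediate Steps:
t(J, Q) = 2*Q
V = -45 (V = 5*((-1 - 4) - 4) = 5*(-5 - 4) = 5*(-9) = -45)
T(g) = -45 + 2*g*(10 + g) (T(g) = (g + g)*(g + 2*5) - 45 = (2*g)*(g + 10) - 45 = (2*g)*(10 + g) - 45 = 2*g*(10 + g) - 45 = -45 + 2*g*(10 + g))
(T(27) + 5142) - 24763 = ((-45 + 2*27**2 + 20*27) + 5142) - 24763 = ((-45 + 2*729 + 540) + 5142) - 24763 = ((-45 + 1458 + 540) + 5142) - 24763 = (1953 + 5142) - 24763 = 7095 - 24763 = -17668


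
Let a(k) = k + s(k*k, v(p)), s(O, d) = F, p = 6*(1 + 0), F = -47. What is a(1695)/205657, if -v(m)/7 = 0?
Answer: 1648/205657 ≈ 0.0080133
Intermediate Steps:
p = 6 (p = 6*1 = 6)
v(m) = 0 (v(m) = -7*0 = 0)
s(O, d) = -47
a(k) = -47 + k (a(k) = k - 47 = -47 + k)
a(1695)/205657 = (-47 + 1695)/205657 = 1648*(1/205657) = 1648/205657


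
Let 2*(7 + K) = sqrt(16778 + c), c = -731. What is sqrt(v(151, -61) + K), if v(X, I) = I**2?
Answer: sqrt(14856 + 6*sqrt(1783))/2 ≈ 61.460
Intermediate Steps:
K = -7 + 3*sqrt(1783)/2 (K = -7 + sqrt(16778 - 731)/2 = -7 + sqrt(16047)/2 = -7 + (3*sqrt(1783))/2 = -7 + 3*sqrt(1783)/2 ≈ 56.338)
sqrt(v(151, -61) + K) = sqrt((-61)**2 + (-7 + 3*sqrt(1783)/2)) = sqrt(3721 + (-7 + 3*sqrt(1783)/2)) = sqrt(3714 + 3*sqrt(1783)/2)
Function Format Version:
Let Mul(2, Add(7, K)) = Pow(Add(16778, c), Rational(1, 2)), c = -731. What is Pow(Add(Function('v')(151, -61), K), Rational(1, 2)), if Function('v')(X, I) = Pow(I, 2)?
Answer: Mul(Rational(1, 2), Pow(Add(14856, Mul(6, Pow(1783, Rational(1, 2)))), Rational(1, 2))) ≈ 61.460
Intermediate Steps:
K = Add(-7, Mul(Rational(3, 2), Pow(1783, Rational(1, 2)))) (K = Add(-7, Mul(Rational(1, 2), Pow(Add(16778, -731), Rational(1, 2)))) = Add(-7, Mul(Rational(1, 2), Pow(16047, Rational(1, 2)))) = Add(-7, Mul(Rational(1, 2), Mul(3, Pow(1783, Rational(1, 2))))) = Add(-7, Mul(Rational(3, 2), Pow(1783, Rational(1, 2)))) ≈ 56.338)
Pow(Add(Function('v')(151, -61), K), Rational(1, 2)) = Pow(Add(Pow(-61, 2), Add(-7, Mul(Rational(3, 2), Pow(1783, Rational(1, 2))))), Rational(1, 2)) = Pow(Add(3721, Add(-7, Mul(Rational(3, 2), Pow(1783, Rational(1, 2))))), Rational(1, 2)) = Pow(Add(3714, Mul(Rational(3, 2), Pow(1783, Rational(1, 2)))), Rational(1, 2))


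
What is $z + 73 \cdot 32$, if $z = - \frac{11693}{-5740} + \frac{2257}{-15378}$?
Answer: $\frac{103182462847}{44134860} \approx 2337.9$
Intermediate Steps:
$z = \frac{83429887}{44134860}$ ($z = \left(-11693\right) \left(- \frac{1}{5740}\right) + 2257 \left(- \frac{1}{15378}\right) = \frac{11693}{5740} - \frac{2257}{15378} = \frac{83429887}{44134860} \approx 1.8903$)
$z + 73 \cdot 32 = \frac{83429887}{44134860} + 73 \cdot 32 = \frac{83429887}{44134860} + 2336 = \frac{103182462847}{44134860}$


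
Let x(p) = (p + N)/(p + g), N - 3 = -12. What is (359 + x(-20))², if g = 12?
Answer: 8415801/64 ≈ 1.3150e+5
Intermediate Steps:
N = -9 (N = 3 - 12 = -9)
x(p) = (-9 + p)/(12 + p) (x(p) = (p - 9)/(p + 12) = (-9 + p)/(12 + p))
(359 + x(-20))² = (359 + (-9 - 20)/(12 - 20))² = (359 - 29/(-8))² = (359 - ⅛*(-29))² = (359 + 29/8)² = (2901/8)² = 8415801/64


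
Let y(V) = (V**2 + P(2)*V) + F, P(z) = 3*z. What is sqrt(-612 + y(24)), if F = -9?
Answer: 3*sqrt(11) ≈ 9.9499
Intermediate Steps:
y(V) = -9 + V**2 + 6*V (y(V) = (V**2 + (3*2)*V) - 9 = (V**2 + 6*V) - 9 = -9 + V**2 + 6*V)
sqrt(-612 + y(24)) = sqrt(-612 + (-9 + 24**2 + 6*24)) = sqrt(-612 + (-9 + 576 + 144)) = sqrt(-612 + 711) = sqrt(99) = 3*sqrt(11)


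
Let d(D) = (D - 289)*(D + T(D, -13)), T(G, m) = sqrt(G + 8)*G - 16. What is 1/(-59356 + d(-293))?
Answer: 60241/4151032082492 - 85263*I*sqrt(285)/4151032082492 ≈ 1.4512e-8 - 3.4676e-7*I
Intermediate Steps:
T(G, m) = -16 + G*sqrt(8 + G) (T(G, m) = sqrt(8 + G)*G - 16 = G*sqrt(8 + G) - 16 = -16 + G*sqrt(8 + G))
d(D) = (-289 + D)*(-16 + D + D*sqrt(8 + D)) (d(D) = (D - 289)*(D + (-16 + D*sqrt(8 + D))) = (-289 + D)*(-16 + D + D*sqrt(8 + D)))
1/(-59356 + d(-293)) = 1/(-59356 + (4624 + (-293)**2 - 305*(-293) + (-293)**2*sqrt(8 - 293) - 289*(-293)*sqrt(8 - 293))) = 1/(-59356 + (4624 + 85849 + 89365 + 85849*sqrt(-285) - 289*(-293)*sqrt(-285))) = 1/(-59356 + (4624 + 85849 + 89365 + 85849*(I*sqrt(285)) - 289*(-293)*I*sqrt(285))) = 1/(-59356 + (4624 + 85849 + 89365 + 85849*I*sqrt(285) + 84677*I*sqrt(285))) = 1/(-59356 + (179838 + 170526*I*sqrt(285))) = 1/(120482 + 170526*I*sqrt(285))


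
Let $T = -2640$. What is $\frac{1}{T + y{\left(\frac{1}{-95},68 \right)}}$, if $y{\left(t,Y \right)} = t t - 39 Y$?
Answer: $- \frac{9025}{47760299} \approx -0.00018896$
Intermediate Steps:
$y{\left(t,Y \right)} = t^{2} - 39 Y$
$\frac{1}{T + y{\left(\frac{1}{-95},68 \right)}} = \frac{1}{-2640 + \left(\left(\frac{1}{-95}\right)^{2} - 2652\right)} = \frac{1}{-2640 - \left(2652 - \left(- \frac{1}{95}\right)^{2}\right)} = \frac{1}{-2640 + \left(\frac{1}{9025} - 2652\right)} = \frac{1}{-2640 - \frac{23934299}{9025}} = \frac{1}{- \frac{47760299}{9025}} = - \frac{9025}{47760299}$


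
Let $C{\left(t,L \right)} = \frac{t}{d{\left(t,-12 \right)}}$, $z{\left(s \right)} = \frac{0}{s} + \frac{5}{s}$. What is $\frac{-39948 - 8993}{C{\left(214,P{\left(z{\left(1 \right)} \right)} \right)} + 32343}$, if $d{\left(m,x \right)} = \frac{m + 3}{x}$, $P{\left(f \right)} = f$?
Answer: $- \frac{10620197}{7015863} \approx -1.5137$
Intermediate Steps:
$z{\left(s \right)} = \frac{5}{s}$ ($z{\left(s \right)} = 0 + \frac{5}{s} = \frac{5}{s}$)
$d{\left(m,x \right)} = \frac{3 + m}{x}$
$C{\left(t,L \right)} = \frac{t}{- \frac{1}{4} - \frac{t}{12}}$ ($C{\left(t,L \right)} = \frac{t}{\frac{1}{-12} \left(3 + t\right)} = \frac{t}{\left(- \frac{1}{12}\right) \left(3 + t\right)} = \frac{t}{- \frac{1}{4} - \frac{t}{12}}$)
$\frac{-39948 - 8993}{C{\left(214,P{\left(z{\left(1 \right)} \right)} \right)} + 32343} = \frac{-39948 - 8993}{12 \cdot 214 \frac{1}{-3 - 214} + 32343} = - \frac{48941}{12 \cdot 214 \frac{1}{-3 - 214} + 32343} = - \frac{48941}{12 \cdot 214 \frac{1}{-217} + 32343} = - \frac{48941}{12 \cdot 214 \left(- \frac{1}{217}\right) + 32343} = - \frac{48941}{- \frac{2568}{217} + 32343} = - \frac{48941}{\frac{7015863}{217}} = \left(-48941\right) \frac{217}{7015863} = - \frac{10620197}{7015863}$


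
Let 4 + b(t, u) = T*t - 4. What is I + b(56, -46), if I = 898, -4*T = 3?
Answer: 848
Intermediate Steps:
T = -¾ (T = -¼*3 = -¾ ≈ -0.75000)
b(t, u) = -8 - 3*t/4 (b(t, u) = -4 + (-3*t/4 - 4) = -4 + (-4 - 3*t/4) = -8 - 3*t/4)
I + b(56, -46) = 898 + (-8 - ¾*56) = 898 + (-8 - 42) = 898 - 50 = 848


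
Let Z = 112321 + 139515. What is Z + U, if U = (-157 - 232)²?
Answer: 403157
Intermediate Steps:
Z = 251836
U = 151321 (U = (-389)² = 151321)
Z + U = 251836 + 151321 = 403157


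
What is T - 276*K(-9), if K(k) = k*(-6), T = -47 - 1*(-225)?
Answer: -14726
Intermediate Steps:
T = 178 (T = -47 + 225 = 178)
K(k) = -6*k
T - 276*K(-9) = 178 - (-1656)*(-9) = 178 - 276*54 = 178 - 14904 = -14726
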